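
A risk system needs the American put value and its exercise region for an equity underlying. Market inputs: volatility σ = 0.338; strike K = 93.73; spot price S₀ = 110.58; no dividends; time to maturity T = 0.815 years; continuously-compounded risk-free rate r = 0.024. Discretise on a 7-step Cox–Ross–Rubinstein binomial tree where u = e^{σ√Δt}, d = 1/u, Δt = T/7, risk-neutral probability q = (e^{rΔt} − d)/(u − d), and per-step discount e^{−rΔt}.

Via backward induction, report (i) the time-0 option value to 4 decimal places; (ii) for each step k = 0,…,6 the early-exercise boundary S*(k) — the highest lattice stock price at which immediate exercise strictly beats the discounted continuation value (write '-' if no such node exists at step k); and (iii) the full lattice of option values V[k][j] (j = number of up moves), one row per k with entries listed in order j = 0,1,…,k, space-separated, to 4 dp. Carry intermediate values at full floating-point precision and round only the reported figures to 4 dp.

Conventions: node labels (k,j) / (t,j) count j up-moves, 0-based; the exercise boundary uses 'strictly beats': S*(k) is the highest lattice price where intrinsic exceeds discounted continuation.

price = 5.2100
boundary = - - - - - 62.1210 69.7150
tree:
5.2100
8.0275 2.2280
12.0274 3.7978 0.5627
17.4036 6.3493 1.0920 0.0000
24.1046 10.3404 2.1193 0.0000 0.0000
31.6090 16.2212 4.1131 0.0000 0.0000 0.0000
38.3758 24.0150 7.9827 0.0000 0.0000 0.0000 0.0000
44.4055 31.6090 15.4927 0.0000 0.0000 0.0000 0.0000 0.0000

params: Δt=0.11643 u=1.12224 d=0.89107 q=0.48330 e^(-rΔt)=0.99721
t_7 payoffs: 44.4055 31.6090 15.4927 0.0000 0.0000 0.0000 0.0000 0.0000
t_6: node(6,0) S=55.3542 payoff=38.3758 vs cont=38.1143 → 38.3758 [stop]  node(6,1) S=69.7150 payoff=24.0150 vs cont=23.7535 → 24.0150 [stop]  node(6,2) S=87.8014 payoff=5.9286 vs cont=7.9827 → 7.9827 [wait]  node(6,3) S=110.5800 payoff=0.0000 vs cont=0.0000 → 0.0000 [wait]  node(6,4) S=139.2682 payoff=0.0000 vs cont=0.0000 → 0.0000 [wait]  node(6,5) S=175.3991 payoff=0.0000 vs cont=0.0000 → 0.0000 [wait]  node(6,6) S=220.9035 payoff=0.0000 vs cont=0.0000 → 0.0000 [wait]  ⇒ S*(6)=69.7150
t_5: node(5,0) S=62.1210 payoff=31.6090 vs cont=31.3475 → 31.6090 [stop]  node(5,1) S=78.2373 payoff=15.4927 vs cont=16.2212 → 16.2212 [wait]  node(5,2) S=98.5346 payoff=0.0000 vs cont=4.1131 → 4.1131 [wait]  node(5,3) S=124.0978 payoff=0.0000 vs cont=0.0000 → 0.0000 [wait]  node(5,4) S=156.2930 payoff=0.0000 vs cont=0.0000 → 0.0000 [wait]  node(5,5) S=196.8407 payoff=0.0000 vs cont=0.0000 → 0.0000 [wait]  ⇒ S*(5)=62.1210
t_4: node(4,0) S=69.7150 payoff=24.0150 vs cont=24.1046 → 24.1046 [wait]  node(4,1) S=87.8014 payoff=5.9286 vs cont=10.3404 → 10.3404 [wait]  node(4,2) S=110.5800 payoff=0.0000 vs cont=2.1193 → 2.1193 [wait]  node(4,3) S=139.2682 payoff=0.0000 vs cont=0.0000 → 0.0000 [wait]  node(4,4) S=175.3991 payoff=0.0000 vs cont=0.0000 → 0.0000 [wait]  ⇒ S*(4)=-
t_3: node(3,0) S=78.2373 payoff=15.4927 vs cont=17.4036 → 17.4036 [wait]  node(3,1) S=98.5346 payoff=0.0000 vs cont=6.3493 → 6.3493 [wait]  node(3,2) S=124.0978 payoff=0.0000 vs cont=1.0920 → 1.0920 [wait]  node(3,3) S=156.2930 payoff=0.0000 vs cont=0.0000 → 0.0000 [wait]  ⇒ S*(3)=-
t_2: node(2,0) S=87.8014 payoff=5.9286 vs cont=12.0274 → 12.0274 [wait]  node(2,1) S=110.5800 payoff=0.0000 vs cont=3.7978 → 3.7978 [wait]  node(2,2) S=139.2682 payoff=0.0000 vs cont=0.5627 → 0.5627 [wait]  ⇒ S*(2)=-
t_1: node(1,0) S=98.5346 payoff=0.0000 vs cont=8.0275 → 8.0275 [wait]  node(1,1) S=124.0978 payoff=0.0000 vs cont=2.2280 → 2.2280 [wait]  ⇒ S*(1)=-
t_0: node(0,0) S=110.5800 payoff=0.0000 vs cont=5.2100 → 5.2100 [wait]  ⇒ S*(0)=-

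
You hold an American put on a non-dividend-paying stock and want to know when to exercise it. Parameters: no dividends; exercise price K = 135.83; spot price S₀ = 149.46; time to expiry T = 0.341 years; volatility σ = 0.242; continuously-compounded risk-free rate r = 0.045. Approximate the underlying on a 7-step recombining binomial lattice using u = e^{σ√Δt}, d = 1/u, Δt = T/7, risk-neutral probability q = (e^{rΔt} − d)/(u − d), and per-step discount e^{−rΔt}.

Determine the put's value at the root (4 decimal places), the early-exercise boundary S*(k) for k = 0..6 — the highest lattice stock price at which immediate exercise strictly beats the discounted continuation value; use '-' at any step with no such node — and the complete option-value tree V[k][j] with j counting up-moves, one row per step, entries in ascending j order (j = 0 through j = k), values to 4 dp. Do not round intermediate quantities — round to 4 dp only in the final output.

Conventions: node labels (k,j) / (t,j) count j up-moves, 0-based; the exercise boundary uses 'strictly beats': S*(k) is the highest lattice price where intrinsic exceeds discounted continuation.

params: Δt=0.04871 u=1.05486 d=0.94799 q=0.50718 e^(-rΔt)=0.99781
t_7 payoffs: 32.9935 21.3997 8.4989 0.0000 0.0000 0.0000 0.0000 0.0000
t_6: node(6,0) S=108.4786 payoff=27.3514 vs cont=27.0539 → 27.3514 [stop]  node(6,1) S=120.7085 payoff=15.1215 vs cont=14.8241 → 15.1215 [stop]  node(6,2) S=134.3171 payoff=1.5129 vs cont=4.1792 → 4.1792 [wait]  node(6,3) S=149.4600 payoff=0.0000 vs cont=0.0000 → 0.0000 [wait]  node(6,4) S=166.3101 payoff=0.0000 vs cont=0.0000 → 0.0000 [wait]  node(6,5) S=185.0598 payoff=0.0000 vs cont=0.0000 → 0.0000 [wait]  node(6,6) S=205.9234 payoff=0.0000 vs cont=0.0000 → 0.0000 [wait]  ⇒ S*(6)=120.7085
t_5: node(5,0) S=114.4303 payoff=21.3997 vs cont=21.1023 → 21.3997 [stop]  node(5,1) S=127.3311 payoff=8.4989 vs cont=9.5508 → 9.5508 [wait]  node(5,2) S=141.6864 payoff=0.0000 vs cont=2.0551 → 2.0551 [wait]  node(5,3) S=157.6601 payoff=0.0000 vs cont=0.0000 → 0.0000 [wait]  node(5,4) S=175.4346 payoff=0.0000 vs cont=0.0000 → 0.0000 [wait]  node(5,5) S=195.2131 payoff=0.0000 vs cont=0.0000 → 0.0000 [wait]  ⇒ S*(5)=114.4303
t_4: node(4,0) S=120.7085 payoff=15.1215 vs cont=15.3564 → 15.3564 [wait]  node(4,1) S=134.3171 payoff=1.5129 vs cont=5.7365 → 5.7365 [wait]  node(4,2) S=149.4600 payoff=0.0000 vs cont=1.0106 → 1.0106 [wait]  node(4,3) S=166.3101 payoff=0.0000 vs cont=0.0000 → 0.0000 [wait]  node(4,4) S=185.0598 payoff=0.0000 vs cont=0.0000 → 0.0000 [wait]  ⇒ S*(4)=-
t_3: node(3,0) S=127.3311 payoff=8.4989 vs cont=10.4544 → 10.4544 [wait]  node(3,1) S=141.6864 payoff=0.0000 vs cont=3.3323 → 3.3323 [wait]  node(3,2) S=157.6601 payoff=0.0000 vs cont=0.4969 → 0.4969 [wait]  node(3,3) S=175.4346 payoff=0.0000 vs cont=0.0000 → 0.0000 [wait]  ⇒ S*(3)=-
t_2: node(2,0) S=134.3171 payoff=1.5129 vs cont=6.8272 → 6.8272 [wait]  node(2,1) S=149.4600 payoff=0.0000 vs cont=1.8901 → 1.8901 [wait]  node(2,2) S=166.3101 payoff=0.0000 vs cont=0.2444 → 0.2444 [wait]  ⇒ S*(2)=-
t_1: node(1,0) S=141.6864 payoff=0.0000 vs cont=4.3137 → 4.3137 [wait]  node(1,1) S=157.6601 payoff=0.0000 vs cont=1.0531 → 1.0531 [wait]  ⇒ S*(1)=-
t_0: node(0,0) S=149.4600 payoff=0.0000 vs cont=2.6541 → 2.6541 [wait]  ⇒ S*(0)=-

price = 2.6541
boundary = - - - - - 114.4303 120.7085
tree:
2.6541
4.3137 1.0531
6.8272 1.8901 0.2444
10.4544 3.3323 0.4969 0.0000
15.3564 5.7365 1.0106 0.0000 0.0000
21.3997 9.5508 2.0551 0.0000 0.0000 0.0000
27.3514 15.1215 4.1792 0.0000 0.0000 0.0000 0.0000
32.9935 21.3997 8.4989 0.0000 0.0000 0.0000 0.0000 0.0000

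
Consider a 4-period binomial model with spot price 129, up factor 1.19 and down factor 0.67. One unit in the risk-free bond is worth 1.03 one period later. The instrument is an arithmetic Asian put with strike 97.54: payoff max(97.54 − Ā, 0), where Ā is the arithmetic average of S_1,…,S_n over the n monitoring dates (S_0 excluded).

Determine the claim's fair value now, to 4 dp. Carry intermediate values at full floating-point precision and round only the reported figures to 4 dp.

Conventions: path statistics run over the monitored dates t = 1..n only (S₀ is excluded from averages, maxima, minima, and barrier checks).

price = 3.5950

Under the martingale measure an up-move has probability p* = 0.6923; value the claim as the probability-weighted average of per-path payoffs, discounted 4 periods at R = 1.03.
Enumerate all 2^4 = 16 price paths (U = up ×1.19, D = down ×0.67); each path with k up-moves has probability p*^k·(1−p*)^(4−k).
DDDD: Ā=52.2829, payoff=45.2571, prob=0.008963
UDDD: Ā=92.8606, payoff=4.6794, prob=0.020167
DUDD: Ā=76.0906, payoff=21.4494, prob=0.020167
UUDD: Ā=135.1460, payoff=0.0000, prob=0.045377
DDUD: Ā=64.8547, payoff=32.6853, prob=0.020167
UDUD: Ā=115.1897, payoff=0.0000, prob=0.045377
DUUD: Ā=98.4197, payoff=0.0000, prob=0.045377
UUUD: Ā=174.8052, payoff=0.0000, prob=0.102097
DDDU: Ā=57.3267, payoff=40.2133, prob=0.020167
UDDU: Ā=101.8190, payoff=0.0000, prob=0.045377
DUDU: Ā=85.0490, payoff=12.4910, prob=0.045377
UUDU: Ā=151.0572, payoff=0.0000, prob=0.102097
DDUU: Ā=73.8131, payoff=23.7269, prob=0.045377
UDUU: Ā=131.1009, payoff=0.0000, prob=0.102097
DUUU: Ā=114.3309, payoff=0.0000, prob=0.102097
UUUU: Ā=203.0653, payoff=0.0000, prob=0.229719
Price = Σ prob·payoff / R^4 = 4.046217 / 1.125509 = 3.5950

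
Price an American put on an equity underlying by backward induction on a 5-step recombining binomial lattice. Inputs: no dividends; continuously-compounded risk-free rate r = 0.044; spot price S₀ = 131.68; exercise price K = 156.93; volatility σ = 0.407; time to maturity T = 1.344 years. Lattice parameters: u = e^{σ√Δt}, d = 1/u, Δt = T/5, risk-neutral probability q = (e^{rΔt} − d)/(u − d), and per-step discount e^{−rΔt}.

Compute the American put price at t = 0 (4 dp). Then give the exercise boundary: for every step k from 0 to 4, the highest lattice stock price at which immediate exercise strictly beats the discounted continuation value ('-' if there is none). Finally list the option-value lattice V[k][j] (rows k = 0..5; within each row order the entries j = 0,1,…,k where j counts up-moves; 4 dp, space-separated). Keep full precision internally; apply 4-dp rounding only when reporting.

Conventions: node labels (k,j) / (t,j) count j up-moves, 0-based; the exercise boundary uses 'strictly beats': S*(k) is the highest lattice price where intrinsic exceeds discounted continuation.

Δt=0.26880, u=1.23493, d=0.80976, q=0.47542, disc=e^(-rΔt)=0.98824
k=5 terminal: V=max(K-S,0) → 111.0830 87.0111 50.3003 0.0000 0.0000 0.0000
k=4: j=0 S=56.6178 intr=100.3122 cont=98.4671 V=100.3122[EX]; j=1 S=86.3448 intr=70.5852 cont=68.7401 V=70.5852[EX]; j=2 S=131.6800 intr=25.2500 cont=26.0761 V=26.0761[hold]; j=3 S=200.8183 intr=0.0000 cont=0.0000 V=0.0000[hold]; j=4 S=306.2575 intr=0.0000 cont=0.0000 V=0.0000[hold]  S*(4)=86.3448
k=3: j=0 S=69.9189 intr=87.0111 cont=85.1660 V=87.0111[EX]; j=1 S=106.6297 intr=50.3003 cont=48.8433 V=50.3003[EX]; j=2 S=162.6154 intr=0.0000 cont=13.5180 V=13.5180[hold]; j=3 S=247.9962 intr=0.0000 cont=0.0000 V=0.0000[hold]  S*(3)=106.6297
k=2: j=0 S=86.3448 intr=70.5852 cont=68.7401 V=70.5852[EX]; j=1 S=131.6800 intr=25.2500 cont=32.4273 V=32.4273[hold]; j=2 S=200.8183 intr=0.0000 cont=7.0079 V=7.0079[hold]  S*(2)=86.3448
k=1: j=0 S=106.6297 intr=50.3003 cont=51.8274 V=51.8274[hold]; j=1 S=162.6154 intr=0.0000 cont=20.1031 V=20.1031[hold]  S*(1)=-
k=0: j=0 S=131.6800 intr=25.2500 cont=36.3128 V=36.3128[hold]  S*(0)=-

price = 36.3128
boundary = - - 86.3448 106.6297 86.3448
tree:
36.3128
51.8274 20.1031
70.5852 32.4273 7.0079
87.0111 50.3003 13.5180 0.0000
100.3122 70.5852 26.0761 0.0000 0.0000
111.0830 87.0111 50.3003 0.0000 0.0000 0.0000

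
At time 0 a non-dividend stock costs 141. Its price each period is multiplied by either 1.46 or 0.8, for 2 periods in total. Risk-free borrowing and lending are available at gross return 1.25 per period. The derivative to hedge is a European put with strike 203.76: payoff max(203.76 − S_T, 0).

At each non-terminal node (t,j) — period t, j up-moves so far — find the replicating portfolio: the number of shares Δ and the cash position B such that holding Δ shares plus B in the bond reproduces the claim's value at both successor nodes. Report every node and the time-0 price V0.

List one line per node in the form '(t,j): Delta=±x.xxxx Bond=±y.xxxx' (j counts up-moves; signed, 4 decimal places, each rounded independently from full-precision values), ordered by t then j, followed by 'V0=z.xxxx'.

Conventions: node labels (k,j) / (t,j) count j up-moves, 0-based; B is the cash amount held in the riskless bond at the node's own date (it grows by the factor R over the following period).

(0,0): Delta=-0.4326 Bond=79.2087
(1,0): Delta=-1.0000 Bond=163.0080
(1,1): Delta=-0.2876 Bond=69.1456
V0=18.2051

Under the risk-neutral measure, an up-move has probability p* = (R−d)/(u−d) = 0.6818 and values discount at R = 1.25.
Terminal payoffs: V(2,0)=113.5200, V(2,1)=39.0720, V(2,2)=0.0000
(1,0): S=112.8000. Δ = (V_up−V_dn)/(S_up−S_dn) = (39.0720−113.5200)/(164.6880−90.2400) = -1.0000. V = [p*·39.0720 + (1−p*)·113.5200]/1.25 = 50.2080. B = V − Δ·S = 163.0080.
(1,1): S=205.8600. Δ = (V_up−V_dn)/(S_up−S_dn) = (0.0000−39.0720)/(300.5556−164.6880) = -0.2876. V = [p*·0.0000 + (1−p*)·39.0720]/1.25 = 9.9456. B = V − Δ·S = 69.1456.
(0,0): S=141.0000. Δ = (V_up−V_dn)/(S_up−S_dn) = (9.9456−50.2080)/(205.8600−112.8000) = -0.4326. V = [p*·9.9456 + (1−p*)·50.2080]/1.25 = 18.2051. B = V − Δ·S = 79.2087.
Sanity check at the root: Δ(0,0)·S0 + B(0,0) reproduces V0 = 18.2051.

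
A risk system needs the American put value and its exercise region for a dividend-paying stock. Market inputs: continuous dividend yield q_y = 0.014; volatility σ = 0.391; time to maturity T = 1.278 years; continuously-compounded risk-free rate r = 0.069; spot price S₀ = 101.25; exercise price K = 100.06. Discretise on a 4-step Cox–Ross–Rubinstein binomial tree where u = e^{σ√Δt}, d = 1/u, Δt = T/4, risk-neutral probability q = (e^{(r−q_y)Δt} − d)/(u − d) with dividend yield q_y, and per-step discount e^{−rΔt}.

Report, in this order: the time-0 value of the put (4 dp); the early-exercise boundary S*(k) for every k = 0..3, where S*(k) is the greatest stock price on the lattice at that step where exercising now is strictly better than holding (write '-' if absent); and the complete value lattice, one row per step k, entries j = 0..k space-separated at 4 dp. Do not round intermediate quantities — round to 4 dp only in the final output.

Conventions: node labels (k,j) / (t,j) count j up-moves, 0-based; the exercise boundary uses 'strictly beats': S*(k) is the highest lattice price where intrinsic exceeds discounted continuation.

price = 13.4368
boundary = - - 65.0771 81.1730
tree:
13.4368
22.1457 4.7978
34.9829 9.5193 0.0000
47.8871 18.8870 0.0000 0.0000
58.2326 34.9829 0.0000 0.0000 0.0000

Δt=0.31950, u=1.24734, d=0.80171, q=0.48475, disc=e^(-rΔt)=0.97820
k=4 terminal: V=max(K-S,0) → 58.2326 34.9829 0.0000 0.0000 0.0000
k=3: j=0 S=52.1729 intr=47.8871 cont=45.9383 V=47.8871[EX]; j=1 S=81.1730 intr=18.8870 cont=17.6318 V=18.8870[EX]; j=2 S=126.2928 intr=0.0000 cont=0.0000 V=0.0000[hold]; j=3 S=196.4923 intr=0.0000 cont=0.0000 V=0.0000[hold]  S*(3)=81.1730
k=2: j=0 S=65.0771 intr=34.9829 cont=33.0916 V=34.9829[EX]; j=1 S=101.2500 intr=0.0000 cont=9.5193 V=9.5193[hold]; j=2 S=157.5295 intr=0.0000 cont=0.0000 V=0.0000[hold]  S*(2)=65.0771
k=1: j=0 S=81.1730 intr=18.8870 cont=22.1457 V=22.1457[hold]; j=1 S=126.2928 intr=0.0000 cont=4.7978 V=4.7978[hold]  S*(1)=-
k=0: j=0 S=101.2500 intr=0.0000 cont=13.4368 V=13.4368[hold]  S*(0)=-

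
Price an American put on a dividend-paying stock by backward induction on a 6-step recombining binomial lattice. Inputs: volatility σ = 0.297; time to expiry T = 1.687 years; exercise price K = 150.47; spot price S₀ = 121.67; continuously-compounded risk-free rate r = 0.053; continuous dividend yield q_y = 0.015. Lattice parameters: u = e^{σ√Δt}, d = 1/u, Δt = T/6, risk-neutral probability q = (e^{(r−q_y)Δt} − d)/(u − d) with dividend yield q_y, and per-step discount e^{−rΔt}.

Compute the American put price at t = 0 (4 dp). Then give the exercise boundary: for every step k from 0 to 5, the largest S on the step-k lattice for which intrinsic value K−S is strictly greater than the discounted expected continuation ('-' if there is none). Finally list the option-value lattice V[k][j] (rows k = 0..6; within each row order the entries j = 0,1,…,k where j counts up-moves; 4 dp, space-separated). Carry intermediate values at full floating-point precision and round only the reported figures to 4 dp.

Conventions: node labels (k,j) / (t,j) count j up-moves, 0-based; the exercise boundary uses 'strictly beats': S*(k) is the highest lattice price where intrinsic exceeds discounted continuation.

price = 33.5690
boundary = - 103.9415 88.7961 103.9415 88.7961 103.9415
tree:
33.5690
46.5285 21.3491
61.6739 32.1757 10.9374
74.6124 46.5285 18.4902 3.5538
85.6656 61.6739 30.1521 7.1383 0.0000
95.1082 74.6124 46.5285 14.3381 0.0000 0.0000
103.1750 85.6656 61.6739 28.8000 0.0000 0.0000 0.0000

Δt=0.28117  u=1.17056  d=0.85429  q=0.49467  discount=0.98521
step 6 (expiry): payoffs max(K−S,0) = 103.1750 85.6656 61.6739 28.8000 0.0000 0.0000 0.0000
step 5: (k=5,j=0): S=55.3618, K−S=95.1082, hold=93.1156 ⇒ V=95.1082 exercise | (k=5,j=1): S=75.8576, K−S=74.6124, hold=72.7060 ⇒ V=74.6124 exercise | (k=5,j=2): S=103.9415, K−S=46.5285, hold=44.7403 ⇒ V=46.5285 exercise | (k=5,j=3): S=142.4224, K−S=8.0476, hold=14.3381 ⇒ V=14.3381 continue | (k=5,j=4): S=195.1496, K−S=0.0000, hold=0.0000 ⇒ V=0.0000 continue | (k=5,j=5): S=267.3974, K−S=0.0000, hold=0.0000 ⇒ V=0.0000 continue  boundary S*=103.9415
step 4: (k=4,j=0): S=64.8044, K−S=85.6656, hold=83.7127 ⇒ V=85.6656 exercise | (k=4,j=1): S=88.7961, K−S=61.6739, hold=59.8219 ⇒ V=61.6739 exercise | (k=4,j=2): S=121.6700, K−S=28.8000, hold=30.1521 ⇒ V=30.1521 continue | (k=4,j=3): S=166.7143, K−S=0.0000, hold=7.1383 ⇒ V=7.1383 continue | (k=4,j=4): S=228.4349, K−S=0.0000, hold=0.0000 ⇒ V=0.0000 continue  boundary S*=88.7961
step 3: (k=3,j=0): S=75.8576, K−S=74.6124, hold=72.7060 ⇒ V=74.6124 exercise | (k=3,j=1): S=103.9415, K−S=46.5285, hold=45.3993 ⇒ V=46.5285 exercise | (k=3,j=2): S=142.4224, K−S=8.0476, hold=18.4902 ⇒ V=18.4902 continue | (k=3,j=3): S=195.1496, K−S=0.0000, hold=3.5538 ⇒ V=3.5538 continue  boundary S*=103.9415
step 2: (k=2,j=0): S=88.7961, K−S=61.6739, hold=59.8219 ⇒ V=61.6739 exercise | (k=2,j=1): S=121.6700, K−S=28.8000, hold=32.1757 ⇒ V=32.1757 continue | (k=2,j=2): S=166.7143, K−S=0.0000, hold=10.9374 ⇒ V=10.9374 continue  boundary S*=88.7961
step 1: (k=1,j=0): S=103.9415, K−S=46.5285, hold=46.3855 ⇒ V=46.5285 exercise | (k=1,j=1): S=142.4224, K−S=8.0476, hold=21.3491 ⇒ V=21.3491 continue  boundary S*=103.9415
step 0: (k=0,j=0): S=121.6700, K−S=28.8000, hold=33.5690 ⇒ V=33.5690 continue  boundary S*=-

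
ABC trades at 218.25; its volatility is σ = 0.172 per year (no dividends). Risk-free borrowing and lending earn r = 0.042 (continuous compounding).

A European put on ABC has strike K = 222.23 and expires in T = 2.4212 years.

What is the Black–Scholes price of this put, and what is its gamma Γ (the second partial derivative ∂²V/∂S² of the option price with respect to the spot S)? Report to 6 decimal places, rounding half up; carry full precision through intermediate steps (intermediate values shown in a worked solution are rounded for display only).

price = 14.620277
Γ = 0.006183

σ√T = 0.172·√2.4212 = 0.267636
d₁ = (ln(S/K) + (r+σ²/2)T) / (σ√T) = (ln(218.25/222.23) + (0.042+0.172²/2)·2.4212) / 0.267636 = (-0.018072 + 0.137505) / 0.267636 = 0.446253
d₂ = d₁ − σ√T = 0.446253 − 0.267636 = 0.178617
e^{−rT} = 0.903309
N(−d₁) = 0.327707,  N(−d₂) = 0.429119
Put price V = K·e^{−rT}·N(−d₂) − S·N(−d₁) = 86.142402 − 71.522125 = 14.620277
φ(d₁) = (1/√(2π))·e^{−d₁²/2} = 0.361133
Γ = φ(d₁) / (S·σ·√T) = 0.006183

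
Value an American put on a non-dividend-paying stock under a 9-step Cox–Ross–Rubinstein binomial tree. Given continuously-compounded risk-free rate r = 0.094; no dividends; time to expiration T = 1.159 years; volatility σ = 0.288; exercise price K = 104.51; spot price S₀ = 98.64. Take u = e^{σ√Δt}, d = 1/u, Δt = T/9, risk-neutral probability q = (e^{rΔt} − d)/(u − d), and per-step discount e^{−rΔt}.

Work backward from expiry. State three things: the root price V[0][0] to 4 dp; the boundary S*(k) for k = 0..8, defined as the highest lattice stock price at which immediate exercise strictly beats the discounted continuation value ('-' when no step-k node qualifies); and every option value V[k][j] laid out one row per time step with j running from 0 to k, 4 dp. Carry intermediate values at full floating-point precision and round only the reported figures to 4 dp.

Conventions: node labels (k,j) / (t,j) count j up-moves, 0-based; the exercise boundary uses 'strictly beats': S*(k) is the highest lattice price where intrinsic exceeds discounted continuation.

price = 11.3503
boundary = - - 80.2202 72.3435 80.2202 72.3435 80.2202 88.9546 80.2202
tree:
11.3503
16.8559 6.7859
24.2898 10.7277 3.4872
32.1665 16.4353 5.9719 1.3899
39.2699 24.2898 9.9289 2.6413 0.3252
45.6758 32.1665 15.9043 4.9203 0.7049 0.0000
51.4527 39.2699 24.2898 8.9207 1.5278 0.0000 0.0000
56.6623 45.6758 32.1665 15.5554 3.3113 0.0000 0.0000 0.0000
61.3604 51.4527 39.2699 24.2898 7.1770 0.0000 0.0000 0.0000 0.0000
65.5973 56.6623 45.6758 32.1665 15.5554 0.0000 0.0000 0.0000 0.0000 0.0000

Δt=0.12878, u=1.10888, d=0.90181, q=0.53300, disc=e^(-rΔt)=0.98797
k=9 terminal: V=max(K-S,0) → 65.5973 56.6623 45.6758 32.1665 15.5554 0.0000 0.0000 0.0000 0.0000 0.0000
k=8: j=0 S=43.1496 intr=61.3604 cont=60.1030 V=61.3604[EX]; j=1 S=53.0573 intr=51.4527 cont=50.1952 V=51.4527[EX]; j=2 S=65.2401 intr=39.2699 cont=38.0124 V=39.2699[EX]; j=3 S=80.2202 intr=24.2898 cont=23.0323 V=24.2898[EX]; j=4 S=98.6400 intr=5.8700 cont=7.1770 V=7.1770[hold]; j=5 S=121.2892 intr=0.0000 cont=0.0000 V=0.0000[hold]; j=6 S=149.1391 intr=0.0000 cont=0.0000 V=0.0000[hold]; j=7 S=183.3836 intr=0.0000 cont=0.0000 V=0.0000[hold]; j=8 S=225.4913 intr=0.0000 cont=0.0000 V=0.0000[hold]  S*(8)=80.2202
k=7: j=0 S=47.8477 intr=56.6623 cont=55.4048 V=56.6623[EX]; j=1 S=58.8342 intr=45.6758 cont=44.4183 V=45.6758[EX]; j=2 S=72.3435 intr=32.1665 cont=30.9091 V=32.1665[EX]; j=3 S=88.9546 intr=15.5554 cont=14.9861 V=15.5554[EX]; j=4 S=109.3799 intr=0.0000 cont=3.3113 V=3.3113[hold]; j=5 S=134.4952 intr=0.0000 cont=0.0000 V=0.0000[hold]; j=6 S=165.3773 intr=0.0000 cont=0.0000 V=0.0000[hold]; j=7 S=203.3505 intr=0.0000 cont=0.0000 V=0.0000[hold]  S*(7)=88.9546
k=6: j=0 S=53.0573 intr=51.4527 cont=50.1952 V=51.4527[EX]; j=1 S=65.2401 intr=39.2699 cont=38.0124 V=39.2699[EX]; j=2 S=80.2202 intr=24.2898 cont=23.0323 V=24.2898[EX]; j=3 S=98.6400 intr=5.8700 cont=8.9207 V=8.9207[hold]; j=4 S=121.2892 intr=0.0000 cont=1.5278 V=1.5278[hold]; j=5 S=149.1391 intr=0.0000 cont=0.0000 V=0.0000[hold]; j=6 S=183.3836 intr=0.0000 cont=0.0000 V=0.0000[hold]  S*(6)=80.2202
k=5: j=0 S=58.8342 intr=45.6758 cont=44.4183 V=45.6758[EX]; j=1 S=72.3435 intr=32.1665 cont=30.9091 V=32.1665[EX]; j=2 S=88.9546 intr=15.5554 cont=15.9043 V=15.9043[hold]; j=3 S=109.3799 intr=0.0000 cont=4.9203 V=4.9203[hold]; j=4 S=134.4952 intr=0.0000 cont=0.7049 V=0.7049[hold]; j=5 S=165.3773 intr=0.0000 cont=0.0000 V=0.0000[hold]  S*(5)=72.3435
k=4: j=0 S=65.2401 intr=39.2699 cont=38.0124 V=39.2699[EX]; j=1 S=80.2202 intr=24.2898 cont=23.2161 V=24.2898[EX]; j=2 S=98.6400 intr=5.8700 cont=9.9289 V=9.9289[hold]; j=3 S=121.2892 intr=0.0000 cont=2.6413 V=2.6413[hold]; j=4 S=149.1391 intr=0.0000 cont=0.3252 V=0.3252[hold]  S*(4)=80.2202
k=3: j=0 S=72.3435 intr=32.1665 cont=30.9091 V=32.1665[EX]; j=1 S=88.9546 intr=15.5554 cont=16.4353 V=16.4353[hold]; j=2 S=109.3799 intr=0.0000 cont=5.9719 V=5.9719[hold]; j=3 S=134.4952 intr=0.0000 cont=1.3899 V=1.3899[hold]  S*(3)=72.3435
k=2: j=0 S=80.2202 intr=24.2898 cont=23.4956 V=24.2898[EX]; j=1 S=98.6400 intr=5.8700 cont=10.7277 V=10.7277[hold]; j=2 S=121.2892 intr=0.0000 cont=3.4872 V=3.4872[hold]  S*(2)=80.2202
k=1: j=0 S=88.9546 intr=15.5554 cont=16.8559 V=16.8559[hold]; j=1 S=109.3799 intr=0.0000 cont=6.7859 V=6.7859[hold]  S*(1)=-
k=0: j=0 S=98.6400 intr=5.8700 cont=11.3503 V=11.3503[hold]  S*(0)=-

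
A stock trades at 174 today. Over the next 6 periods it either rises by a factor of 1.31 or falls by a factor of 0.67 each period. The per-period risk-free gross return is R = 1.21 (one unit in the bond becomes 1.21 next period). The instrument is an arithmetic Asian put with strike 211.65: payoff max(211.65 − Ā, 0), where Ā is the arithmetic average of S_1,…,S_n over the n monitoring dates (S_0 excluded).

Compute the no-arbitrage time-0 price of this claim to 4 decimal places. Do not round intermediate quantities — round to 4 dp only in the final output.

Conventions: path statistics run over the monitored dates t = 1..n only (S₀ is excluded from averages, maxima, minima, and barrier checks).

Under the martingale measure an up-move has probability p* = 0.8438; value the claim as the probability-weighted average of per-path payoffs, discounted 6 periods at R = 1.21.
Enumerate all 2^6 = 64 price paths (U = up ×1.31, D = down ×0.67); each path with k up-moves has probability p*^k·(1−p*)^(6−k).
DDDDDD: Ā=53.5527, payoff=158.0973, prob=0.000015
UDDDDD: Ā=104.7075, payoff=106.9425, prob=0.000079
DUDDDD: Ā=86.1475, payoff=125.5025, prob=0.000079
UUDDDD: Ā=168.4377, payoff=43.2123, prob=0.000424
DDUDDD: Ā=73.7123, payoff=137.9377, prob=0.000079
UDUDDD: Ā=144.1241, payoff=67.5259, prob=0.000424
DUUDDD: Ā=125.5641, payoff=86.0859, prob=0.000424
UUUDDD: Ā=245.5060, payoff=0.0000, prob=0.002291
DDDUDD: Ā=65.3807, payoff=146.2693, prob=0.000079
UDDUDD: Ā=127.8340, payoff=83.8160, prob=0.000424
DUDUDD: Ā=109.2740, payoff=102.3760, prob=0.000424
UUDUDD: Ā=213.6551, payoff=0.0000, prob=0.002291
DDUUDD: Ā=96.8388, payoff=114.8112, prob=0.000424
UDUUDD: Ā=189.3415, payoff=22.3085, prob=0.002291
DUUUDD: Ā=170.7815, payoff=40.8685, prob=0.002291
UUUUDD: Ā=333.9161, payoff=0.0000, prob=0.012374
DDDDUD: Ā=59.7986, payoff=151.8514, prob=0.000079
UDDDUD: Ā=116.9196, payoff=94.7304, prob=0.000424
DUDDUD: Ā=98.3596, payoff=113.2904, prob=0.000424
UUDDUD: Ā=192.3151, payoff=19.3349, prob=0.002291
DDUDUD: Ā=85.9244, payoff=125.7256, prob=0.000424
UDUDUD: Ā=168.0015, payoff=43.6485, prob=0.002291
DUUDUD: Ā=149.4415, payoff=62.2085, prob=0.002291
UUUDUD: Ā=292.1916, payoff=0.0000, prob=0.012374
DDDUUD: Ā=77.5928, payoff=134.0572, prob=0.000424
UDDUUD: Ā=151.7114, payoff=59.9386, prob=0.002291
DUDUUD: Ā=133.1514, payoff=78.4986, prob=0.002291
UUDUUD: Ā=260.3408, payoff=0.0000, prob=0.012374
DDUUUD: Ā=120.7162, payoff=90.9338, prob=0.002291
UDUUUD: Ā=236.0272, payoff=0.0000, prob=0.012374
DUUUUD: Ā=217.4672, payoff=0.0000, prob=0.012374
UUUUUD: Ā=425.1970, payoff=0.0000, prob=0.066817
DDDDDU: Ā=56.0585, payoff=155.5915, prob=0.000079
UDDDDU: Ā=109.6070, payoff=102.0430, prob=0.000424
DUDDDU: Ā=91.0470, payoff=120.6030, prob=0.000424
UUDDDU: Ā=178.0173, payoff=33.6327, prob=0.002291
DDUDDU: Ā=78.6118, payoff=133.0382, prob=0.000424
UDUDDU: Ā=153.7037, payoff=57.9463, prob=0.002291
DUUDDU: Ā=135.1437, payoff=76.5063, prob=0.002291
UUUDDU: Ā=264.2361, payoff=0.0000, prob=0.012374
DDDUDU: Ā=70.2802, payoff=141.3698, prob=0.000424
UDDUDU: Ā=137.4135, payoff=74.2365, prob=0.002291
DUDUDU: Ā=118.8535, payoff=92.7965, prob=0.002291
UUDUDU: Ā=232.3853, payoff=0.0000, prob=0.012374
DDUUDU: Ā=106.4183, payoff=105.2317, prob=0.002291
UDUUDU: Ā=208.0717, payoff=3.5783, prob=0.012374
DUUUDU: Ā=189.5117, payoff=22.1383, prob=0.012374
UUUUDU: Ā=370.5378, payoff=0.0000, prob=0.066817
DDDDUU: Ā=64.6981, payoff=146.9519, prob=0.000424
UDDDUU: Ā=126.4992, payoff=85.1508, prob=0.002291
DUDDUU: Ā=107.9392, payoff=103.7108, prob=0.002291
UUDDUU: Ā=211.0453, payoff=0.6047, prob=0.012374
DDUDUU: Ā=95.5040, payoff=116.1460, prob=0.002291
UDUDUU: Ā=186.7317, payoff=24.9183, prob=0.012374
DUUDUU: Ā=168.1717, payoff=43.4783, prob=0.012374
UUUDUU: Ā=328.8132, payoff=0.0000, prob=0.066817
DDDUUU: Ā=87.1724, payoff=124.4776, prob=0.002291
UDDUUU: Ā=170.4415, payoff=41.2085, prob=0.012374
DUDUUU: Ā=151.8815, payoff=59.7685, prob=0.012374
UUDUUU: Ā=296.9624, payoff=0.0000, prob=0.066817
DDUUUU: Ā=139.4463, payoff=72.2037, prob=0.012374
UDUUUU: Ā=272.6488, payoff=0.0000, prob=0.066817
DUUUUU: Ā=254.0888, payoff=0.0000, prob=0.066817
UUUUUU: Ā=496.8005, payoff=0.0000, prob=0.360813
Price = Σ prob·payoff / R^6 = 7.015299 / 3.138428 = 2.2353

price = 2.2353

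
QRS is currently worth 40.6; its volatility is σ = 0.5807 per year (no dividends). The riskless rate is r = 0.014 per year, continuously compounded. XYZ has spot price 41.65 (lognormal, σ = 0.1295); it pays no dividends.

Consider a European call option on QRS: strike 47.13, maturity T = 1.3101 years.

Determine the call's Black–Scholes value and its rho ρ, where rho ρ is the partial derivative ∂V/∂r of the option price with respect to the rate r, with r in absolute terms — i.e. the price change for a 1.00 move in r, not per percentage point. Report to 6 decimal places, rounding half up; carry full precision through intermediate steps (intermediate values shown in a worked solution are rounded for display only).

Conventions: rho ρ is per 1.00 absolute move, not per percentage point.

σ√T = 0.5807·√1.3101 = 0.664667
d₁ = (ln(S/K) + (r+σ²/2)T) / (σ√T) = (ln(40.6/47.13) + (0.014+0.5807²/2)·1.3101) / 0.664667 = (-0.149142 + 0.239232) / 0.664667 = 0.135543
d₂ = d₁ − σ√T = 0.135543 − 0.664667 = -0.529124
e^{−rT} = 0.981826
N(d₁) = 0.553909,  N(d₂) = 0.298360
Call price V = S·N(d₁) − K·e^{−rT}·N(d₂) = 22.488690 − 13.806131 = 8.682559
ρ = K·T·e^{−rT}·N(d₂) = 18.087412

price = 8.682559
ρ = 18.087412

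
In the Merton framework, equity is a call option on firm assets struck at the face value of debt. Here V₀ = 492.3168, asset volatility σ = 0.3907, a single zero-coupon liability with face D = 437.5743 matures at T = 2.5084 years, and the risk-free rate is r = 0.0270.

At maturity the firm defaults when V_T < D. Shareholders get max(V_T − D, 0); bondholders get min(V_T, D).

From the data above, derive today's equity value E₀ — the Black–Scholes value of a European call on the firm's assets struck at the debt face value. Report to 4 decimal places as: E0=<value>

With assets at 492.3168 and a single debt payment of 437.5743 at 2.5084 years:
d₁ = [ln(V₀/D) + (r + σ²/2)T] / (σ√T)
   = [ln(492.3168/437.5743) + (0.0270 + 0.5·0.3907²)·2.5084] / (0.3907·√2.5084)
   = [0.117876 + 0.259176] / 0.618788 = 0.609340
d₂ = d₁ − σ√T = 0.609340 − 0.618788 = -0.009448
N(d₁) = 0.728850,  N(d₂) = 0.496231,  e^(−rT) = 0.934516
E₀ = V₀·N(d₁) − D·e^(−rT)·N(d₂)
   = 492.3168·0.728850 − 437.5743·0.934516·0.496231 = 155.906548

E0=155.9065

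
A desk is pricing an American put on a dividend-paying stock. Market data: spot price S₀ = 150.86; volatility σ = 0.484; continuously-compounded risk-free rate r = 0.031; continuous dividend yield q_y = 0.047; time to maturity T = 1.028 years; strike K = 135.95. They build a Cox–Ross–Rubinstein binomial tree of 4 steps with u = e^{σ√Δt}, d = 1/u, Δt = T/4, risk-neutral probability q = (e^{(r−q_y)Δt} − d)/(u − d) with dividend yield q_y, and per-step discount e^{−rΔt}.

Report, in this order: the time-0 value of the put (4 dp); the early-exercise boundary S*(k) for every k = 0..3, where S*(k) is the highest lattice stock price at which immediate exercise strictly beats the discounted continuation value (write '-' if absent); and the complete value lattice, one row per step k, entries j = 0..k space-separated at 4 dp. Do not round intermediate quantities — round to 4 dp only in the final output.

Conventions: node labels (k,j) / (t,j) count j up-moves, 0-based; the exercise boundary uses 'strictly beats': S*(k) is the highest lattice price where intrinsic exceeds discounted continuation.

price = 21.5432
boundary = - - - 72.2591
tree:
21.5432
32.2012 7.8547
46.4931 13.9071 0.0000
63.6909 24.6232 0.0000 0.0000
79.4131 43.5966 0.0000 0.0000 0.0000

Δt=0.25700  u=1.27809  d=0.78242  q=0.43069  discount=0.99206
step 4 (expiry): payoffs max(K−S,0) = 79.4131 43.5966 0.0000 0.0000 0.0000
step 3: (k=3,j=0): S=72.2591, K−S=63.6909, hold=63.4796 ⇒ V=63.6909 exercise | (k=3,j=1): S=118.0358, K−S=17.9142, hold=24.6232 ⇒ V=24.6232 continue | (k=3,j=2): S=192.8122, K−S=0.0000, hold=0.0000 ⇒ V=0.0000 continue | (k=3,j=3): S=314.9601, K−S=0.0000, hold=0.0000 ⇒ V=0.0000 continue  boundary S*=72.2591
step 2: (k=2,j=0): S=92.3534, K−S=43.5966, hold=46.4931 ⇒ V=46.4931 continue | (k=2,j=1): S=150.8600, K−S=0.0000, hold=13.9071 ⇒ V=13.9071 continue | (k=2,j=2): S=246.4309, K−S=0.0000, hold=0.0000 ⇒ V=0.0000 continue  boundary S*=-
step 1: (k=1,j=0): S=118.0358, K−S=17.9142, hold=32.2012 ⇒ V=32.2012 continue | (k=1,j=1): S=192.8122, K−S=0.0000, hold=7.8547 ⇒ V=7.8547 continue  boundary S*=-
step 0: (k=0,j=0): S=150.8600, K−S=0.0000, hold=21.5432 ⇒ V=21.5432 continue  boundary S*=-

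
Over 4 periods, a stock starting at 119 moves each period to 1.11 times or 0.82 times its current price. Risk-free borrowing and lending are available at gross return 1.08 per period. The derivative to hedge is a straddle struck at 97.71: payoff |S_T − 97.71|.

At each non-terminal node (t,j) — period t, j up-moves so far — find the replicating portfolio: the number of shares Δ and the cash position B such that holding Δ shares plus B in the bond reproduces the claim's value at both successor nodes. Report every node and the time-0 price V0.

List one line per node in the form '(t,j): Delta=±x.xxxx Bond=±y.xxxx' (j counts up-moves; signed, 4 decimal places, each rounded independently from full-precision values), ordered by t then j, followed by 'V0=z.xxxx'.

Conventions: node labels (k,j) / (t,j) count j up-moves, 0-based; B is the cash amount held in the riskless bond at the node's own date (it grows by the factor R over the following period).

Since d<R<u, set p* = (R−d)/(u−d) = 0.8966; price each node as the discounted p*-expectation of its children.
At maturity the claim pays: V(4,0)=43.9075, V(4,1)=24.8798, V(4,2)=0.8772, V(4,3)=35.7434, V(4,4)=82.9404
Node (3,0) S=65.6128: V=(p*·24.8798+(1−p*)·43.9075)/1.08=24.8594; Δ=(24.8798−43.9075)/(72.8302−53.8025)=-1.0000; B=V−Δ·S=90.4722
Node (3,1) S=88.8173: V=(p*·0.8772+(1−p*)·24.8798)/1.08=3.1113; Δ=(0.8772−24.8798)/(98.5872−72.8302)=-0.9319; B=V−Δ·S=85.8789
Node (3,2) S=120.2283: V=(p*·35.7434+(1−p*)·0.8772)/1.08=29.7561; Δ=(35.7434−0.8772)/(133.4534−98.5872)=1.0000; B=V−Δ·S=-90.4722
Node (3,3) S=162.7481: V=(p*·82.9404+(1−p*)·35.7434)/1.08=72.2759; Δ=(82.9404−35.7434)/(180.6504−133.4534)=1.0000; B=V−Δ·S=-90.4722
Node (2,0) S=80.0156: V=(p*·3.1113+(1−p*)·24.8594)/1.08=4.9640; Δ=(3.1113−24.8594)/(88.8173−65.6128)=-0.9372; B=V−Δ·S=79.9574
Node (2,1) S=108.3138: V=(p*·29.7561+(1−p*)·3.1113)/1.08=24.9998; Δ=(29.7561−3.1113)/(120.2283−88.8173)=0.8483; B=V−Δ·S=-66.8787
Node (2,2) S=146.6199: V=(p*·72.2759+(1−p*)·29.7561)/1.08=62.8493; Δ=(72.2759−29.7561)/(162.7481−120.2283)=1.0000; B=V−Δ·S=-83.7706
Node (1,0) S=97.5800: V=(p*·24.9998+(1−p*)·4.9640)/1.08=21.2288; Δ=(24.9998−4.9640)/(108.3138−80.0156)=0.7080; B=V−Δ·S=-47.8600
Node (1,1) S=132.0900: V=(p*·62.8493+(1−p*)·24.9998)/1.08=54.5684; Δ=(62.8493−24.9998)/(146.6199−108.3138)=0.9881; B=V−Δ·S=-75.9474
Node (0,0) S=119.0000: V=(p*·54.5684+(1−p*)·21.2288)/1.08=47.3328; Δ=(54.5684−21.2288)/(132.0900−97.5800)=0.9661; B=V−Δ·S=-67.6313
Check: Δ(0,0)·S0 + B(0,0) = 47.3328 = V0.

(0,0): Delta=0.9661 Bond=-67.6313
(1,0): Delta=0.7080 Bond=-47.8600
(1,1): Delta=0.9881 Bond=-75.9474
(2,0): Delta=-0.9372 Bond=79.9574
(2,1): Delta=0.8483 Bond=-66.8787
(2,2): Delta=1.0000 Bond=-83.7706
(3,0): Delta=-1.0000 Bond=90.4722
(3,1): Delta=-0.9319 Bond=85.8789
(3,2): Delta=1.0000 Bond=-90.4722
(3,3): Delta=1.0000 Bond=-90.4722
V0=47.3328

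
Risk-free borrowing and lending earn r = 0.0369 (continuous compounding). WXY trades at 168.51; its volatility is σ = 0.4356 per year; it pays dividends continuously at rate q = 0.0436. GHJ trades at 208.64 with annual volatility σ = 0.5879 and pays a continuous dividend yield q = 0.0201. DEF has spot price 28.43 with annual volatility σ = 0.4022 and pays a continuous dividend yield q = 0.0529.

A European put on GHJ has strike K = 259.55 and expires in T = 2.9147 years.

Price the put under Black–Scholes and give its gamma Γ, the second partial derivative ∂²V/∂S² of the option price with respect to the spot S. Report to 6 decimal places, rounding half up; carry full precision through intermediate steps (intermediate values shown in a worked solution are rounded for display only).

σ√T = 0.5879·√2.9147 = 1.003692
d₁ = (ln(S/K) + (r−q+σ²/2)T) / (σ√T) = (ln(208.64/259.55) + (0.0369−0.0201+0.5879²/2)·2.9147) / 1.003692 = (-0.218339 + 0.552666) / 1.003692 = 0.333097
d₂ = d₁ − σ√T = 0.333097 − 1.003692 = -0.670595
e^{−rT} = 0.898029
e^{−qT} = 0.943098
N(−d₁) = 0.369531,  N(−d₂) = 0.748761
Put price V = K·e^{−rT}·N(−d₂) − S·e^{−qT}·N(−d₁) = 174.523802 − 72.711759 = 101.812043
φ(d₁) = (1/√(2π))·e^{−d₁²/2} = 0.377413
Γ = e^{−qT}·φ(d₁) / (S·σ·√T) = 0.001700

price = 101.812043
Γ = 0.001700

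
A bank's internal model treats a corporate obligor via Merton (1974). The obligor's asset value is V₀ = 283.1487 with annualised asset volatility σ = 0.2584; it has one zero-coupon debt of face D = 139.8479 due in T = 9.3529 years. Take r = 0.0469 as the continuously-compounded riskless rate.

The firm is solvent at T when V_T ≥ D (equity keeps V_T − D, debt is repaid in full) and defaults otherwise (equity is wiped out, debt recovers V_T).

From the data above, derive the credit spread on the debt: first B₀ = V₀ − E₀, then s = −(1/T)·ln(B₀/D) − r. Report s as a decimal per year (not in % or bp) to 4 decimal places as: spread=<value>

spread=0.0048

Equity is a call on the firm's assets struck at D = 139.8479:
d₁ = [ln(V₀/D) + (r + σ²/2)T] / (σ√T)
   = [ln(283.1487/139.8479) + (0.0469 + 0.5·0.2584²)·9.3529] / (0.2584·√9.3529)
   = [0.705417 + 0.750900] / 0.790252 = 1.842851
d₂ = d₁ − σ√T = 1.842851 − 0.790252 = 1.052599
N(d₁) = 0.967325,  N(d₂) = 0.853738,  e^(−rT) = 0.644906
E₀ = V₀·N(d₁) − D·e^(−rT)·N(d₂)
   = 283.1487·0.967325 − 139.8479·0.644906·0.853738 = 196.899206
B₀ = V₀ − E₀ = 283.1487 − 196.899206 = 86.249494
spread = −(1/T)·ln(B₀/D) − r = −(1/9.3529)·ln(86.249494/139.8479) − 0.0469 = 0.00477501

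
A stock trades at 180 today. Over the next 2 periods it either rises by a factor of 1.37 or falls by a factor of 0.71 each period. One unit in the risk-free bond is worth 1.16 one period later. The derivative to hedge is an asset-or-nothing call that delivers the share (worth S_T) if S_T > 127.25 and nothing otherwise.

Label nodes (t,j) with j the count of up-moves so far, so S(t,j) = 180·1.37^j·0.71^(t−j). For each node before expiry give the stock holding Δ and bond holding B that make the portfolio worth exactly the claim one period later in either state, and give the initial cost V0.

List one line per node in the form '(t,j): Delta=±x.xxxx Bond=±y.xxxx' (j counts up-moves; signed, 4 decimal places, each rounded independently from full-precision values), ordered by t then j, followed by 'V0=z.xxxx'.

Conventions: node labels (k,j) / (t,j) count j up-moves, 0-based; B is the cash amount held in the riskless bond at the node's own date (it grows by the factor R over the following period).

Under the risk-neutral measure, an up-move has probability p* = (R−d)/(u−d) = 0.6818 and values discount at R = 1.16.
At maturity the claim pays: V(2,0)=0.0000, V(2,1)=175.0860, V(2,2)=337.8420
Node (1,0) S=127.8000: V=(p*·175.0860+(1−p*)·0.0000)/1.16=102.9111; Δ=(175.0860−0.0000)/(175.0860−90.7380)=2.0758; B=V−Δ·S=-162.3708
Node (1,1) S=246.6000: V=(p*·337.8420+(1−p*)·175.0860)/1.16=246.6000; Δ=(337.8420−175.0860)/(337.8420−175.0860)=1.0000; B=V−Δ·S=0.0000
Node (0,0) S=180.0000: V=(p*·246.6000+(1−p*)·102.9111)/1.16=173.1731; Δ=(246.6000−102.9111)/(246.6000−127.8000)=1.2095; B=V−Δ·S=-44.5374
Check: Δ(0,0)·S0 + B(0,0) = 173.1731 = V0.

(0,0): Delta=1.2095 Bond=-44.5374
(1,0): Delta=2.0758 Bond=-162.3708
(1,1): Delta=1.0000 Bond=0.0000
V0=173.1731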